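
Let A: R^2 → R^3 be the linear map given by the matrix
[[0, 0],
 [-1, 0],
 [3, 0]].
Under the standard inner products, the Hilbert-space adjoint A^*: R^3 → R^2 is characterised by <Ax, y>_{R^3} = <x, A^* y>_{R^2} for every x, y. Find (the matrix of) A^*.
A^* = A^T =
[[0, -1, 3],
 [0, 0, 0]]

For real matrices with standard dot products, the defining identity <Ax, y> = <x, A^* y> gives (Ax)^T y = x^T (A^*) y, i.e. x^T A^T y = x^T (A^*) y. Since this holds for all x, y, we must have A^* = A^T. Therefore
A^* =
[[0, -1, 3],
 [0, 0, 0]].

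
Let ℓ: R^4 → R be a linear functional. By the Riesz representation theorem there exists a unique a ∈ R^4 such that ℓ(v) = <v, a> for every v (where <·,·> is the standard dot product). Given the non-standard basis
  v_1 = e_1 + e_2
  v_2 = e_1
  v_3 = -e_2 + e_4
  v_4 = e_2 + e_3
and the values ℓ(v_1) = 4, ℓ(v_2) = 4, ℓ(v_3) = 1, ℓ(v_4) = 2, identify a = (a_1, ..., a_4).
a = (4, 0, 2, 1)

Write a = (a_1, ..., a_4) in the standard basis. For each basis vector v_i, ℓ(v_i) = <v_i, a> is a linear equation in the a_j's. Collect the n equations into a matrix system V a = ℓ, where row i of V is v_i (expressed in the standard basis). Since V is invertible (lower-triangular with 1s on the diagonal, up to permutation), solve by back-substitution:
  V =
[[1, 1, 0, 0],
 [1, 0, 0, 0],
 [0, -1, 0, 1],
 [0, 1, 1, 0]]
  V a = (4, 4, 1, 2)
Solving gives a = (4, 0, 2, 1).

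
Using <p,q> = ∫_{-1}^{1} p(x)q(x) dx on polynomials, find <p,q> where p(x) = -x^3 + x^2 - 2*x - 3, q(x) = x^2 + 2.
<p,q> = -184/15

Expand the product: p(x)·q(x) = -x^5 + x^4 - 4*x^3 - x^2 - 4*x - 6.
∫_{-1}^{1} of each monomial x^k gives [2/(k+1) if k even, 0 if k odd]. Integrating term-by-term (or equivalently evaluating the antiderivative F(x) = -x^6/6 + x^5/5 - x^4 - x^3/3 - 2*x^2 - 6*x at the endpoints):
  F(1) − F(−1) = -93/10 − (89/30) = -184/15.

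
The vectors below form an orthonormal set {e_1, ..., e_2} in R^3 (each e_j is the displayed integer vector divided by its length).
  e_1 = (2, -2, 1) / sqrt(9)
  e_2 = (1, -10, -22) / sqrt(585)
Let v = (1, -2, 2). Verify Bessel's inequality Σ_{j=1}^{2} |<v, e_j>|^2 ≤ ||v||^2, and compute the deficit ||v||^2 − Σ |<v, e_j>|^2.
Σ |<v, e_j>|^2 = 521/65; ||v||^2 = 9; deficit = 64/65

Write each e_j = u_j / sqrt(<u_j, u_j>) where u_j is the displayed integer vector. Then <v, e_j> = <v, u_j> / sqrt(<u_j, u_j>), so |<v, e_j>|^2 = <v, u_j>^2 / <u_j, u_j>.
Coefficients: <v, e_1> = 8/sqrt(9), <v, e_2> = -23/sqrt(585).
Square and sum: Σ |<v, e_j>|^2 = 521/65.
Compute ||v||^2 = v·v = 9.
Deficit = 9 − 521/65 = 64/65 ≥ 0, confirming Bessel's inequality. (The deficit equals ||v − Σ <v,e_j> e_j||^2, the squared distance from v to span{e_j}.)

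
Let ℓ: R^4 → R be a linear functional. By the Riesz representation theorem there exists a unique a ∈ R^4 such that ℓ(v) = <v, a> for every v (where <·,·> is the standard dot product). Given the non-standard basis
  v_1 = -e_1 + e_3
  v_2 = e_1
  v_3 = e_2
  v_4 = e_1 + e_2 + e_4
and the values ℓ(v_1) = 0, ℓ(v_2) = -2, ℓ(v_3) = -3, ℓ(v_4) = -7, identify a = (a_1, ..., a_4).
a = (-2, -3, -2, -2)

Write a = (a_1, ..., a_4) in the standard basis. For each basis vector v_i, ℓ(v_i) = <v_i, a> is a linear equation in the a_j's. Collect the n equations into a matrix system V a = ℓ, where row i of V is v_i (expressed in the standard basis). Since V is invertible (lower-triangular with 1s on the diagonal, up to permutation), solve by back-substitution:
  V =
[[-1, 0, 1, 0],
 [1, 0, 0, 0],
 [0, 1, 0, 0],
 [1, 1, 0, 1]]
  V a = (0, -2, -3, -7)
Solving gives a = (-2, -3, -2, -2).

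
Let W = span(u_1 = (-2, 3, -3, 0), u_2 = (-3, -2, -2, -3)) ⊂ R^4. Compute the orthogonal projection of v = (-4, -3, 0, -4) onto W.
proj_W(v) = (-793/268, -975/268, -357/268, -999/268)

Set up U = [u_1 | ... | u_2] ∈ R^(4×2). The projector onto W = col(U) is P = U (U^T U)^(-1) U^T.
Compute U^T U =
  [22, 6]
  [6, 26],
and U^T v = (-1, 30).
Solve U^T U · c = U^T v for the coefficients: c = (-103/268, 333/268). The projection is proj_W(v) = U c.
Check: (v - proj_W(v)) · u_1 = 0  (should be 0).
Check: (v - proj_W(v)) · u_2 = 0  (should be 0).
Result: proj_W(v) = (-793/268, -975/268, -357/268, -999/268).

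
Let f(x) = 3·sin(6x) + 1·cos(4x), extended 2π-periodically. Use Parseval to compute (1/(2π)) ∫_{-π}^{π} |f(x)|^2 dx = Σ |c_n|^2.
Σ |c_n|^2 = 5

Expand |f|^2 and use orthogonality of {sin(nx), cos(mx)} on [-π, π]:
  ∫_{-π}^{π} sin(nx)^2 dx = π, ∫ cos(mx)^2 dx = π, and cross terms integrate to 0.
So ∫_{-π}^{π} f(x)^2 dx = 3^2 · π + 1^2 · π = (9 + 1)π.
Divide by 2π: (9 + 1)/2 = 5.
By Parseval, this equals Σ |c_n|^2.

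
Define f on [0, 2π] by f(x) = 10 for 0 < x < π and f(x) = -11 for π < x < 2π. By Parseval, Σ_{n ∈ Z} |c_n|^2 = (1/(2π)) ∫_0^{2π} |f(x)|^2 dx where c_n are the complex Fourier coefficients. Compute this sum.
Σ |c_n|^2 = 221/2

Parseval equates the L^2 energy of f (normalised by 1/(2π)) with the ℓ^2 sum of its Fourier coefficients: (1/(2π)) ∫_0^{2π} |f|^2 = Σ |c_n|^2.
Compute the left side: (1/(2π)) [∫_0^π 10^2 dx + ∫_π^{2π} (-11)^2 dx] = (1/(2π)) · (100π + 121π) = (100 + 121)/2 = 221/2.
So Σ_{n ∈ Z} |c_n|^2 = 221/2.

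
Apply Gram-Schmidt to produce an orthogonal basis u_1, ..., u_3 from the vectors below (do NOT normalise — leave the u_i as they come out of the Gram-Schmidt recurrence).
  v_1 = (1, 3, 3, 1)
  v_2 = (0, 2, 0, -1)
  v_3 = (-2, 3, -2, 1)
Orthogonal basis:
  u_1 = (1, 3, 3, 1)
  u_2 = (-1/4, 5/4, -3/4, -5/4)
  u_3 = (-9/5, 6/5, -7/5, 12/5)

Apply the Gram-Schmidt recurrence
  u_1 = v_1
  u_i = v_i − Σ_{j<i} ((v_i · u_j) / (u_j · u_j)) · u_j.

Step by step this gives:
  u_1 = (1, 3, 3, 1)
  u_2 = (-1/4, 5/4, -3/4, -5/4)
  u_3 = (-9/5, 6/5, -7/5, 12/5)

Orthogonality check:
  u_2 · u_1 = 0 (should be 0)
  u_3 · u_1 = 0 (should be 0)
  u_3 · u_2 = 0 (should be 0)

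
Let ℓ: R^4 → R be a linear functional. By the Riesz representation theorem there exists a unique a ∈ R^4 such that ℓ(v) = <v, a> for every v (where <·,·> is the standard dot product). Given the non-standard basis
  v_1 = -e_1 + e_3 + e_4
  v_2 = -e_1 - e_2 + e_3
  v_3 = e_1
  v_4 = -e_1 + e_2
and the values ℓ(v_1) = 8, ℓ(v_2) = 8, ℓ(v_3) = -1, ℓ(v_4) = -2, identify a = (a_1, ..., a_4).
a = (-1, -3, 4, 3)

Write a = (a_1, ..., a_4) in the standard basis. For each basis vector v_i, ℓ(v_i) = <v_i, a> is a linear equation in the a_j's. Collect the n equations into a matrix system V a = ℓ, where row i of V is v_i (expressed in the standard basis). Since V is invertible (lower-triangular with 1s on the diagonal, up to permutation), solve by back-substitution:
  V =
[[-1, 0, 1, 1],
 [-1, -1, 1, 0],
 [1, 0, 0, 0],
 [-1, 1, 0, 0]]
  V a = (8, 8, -1, -2)
Solving gives a = (-1, -3, 4, 3).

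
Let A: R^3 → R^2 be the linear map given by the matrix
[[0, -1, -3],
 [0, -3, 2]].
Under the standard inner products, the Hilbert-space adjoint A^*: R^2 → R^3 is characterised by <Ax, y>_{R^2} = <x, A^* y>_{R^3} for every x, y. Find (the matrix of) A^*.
A^* = A^T =
[[0, 0],
 [-1, -3],
 [-3, 2]]

For real matrices with standard dot products, the defining identity <Ax, y> = <x, A^* y> gives (Ax)^T y = x^T (A^*) y, i.e. x^T A^T y = x^T (A^*) y. Since this holds for all x, y, we must have A^* = A^T. Therefore
A^* =
[[0, 0],
 [-1, -3],
 [-3, 2]].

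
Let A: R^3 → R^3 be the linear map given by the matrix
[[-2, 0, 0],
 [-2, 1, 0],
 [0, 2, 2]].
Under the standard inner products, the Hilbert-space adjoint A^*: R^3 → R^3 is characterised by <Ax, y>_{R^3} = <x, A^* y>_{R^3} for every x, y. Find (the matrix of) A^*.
A^* = A^T =
[[-2, -2, 0],
 [0, 1, 2],
 [0, 0, 2]]

For real matrices with standard dot products, the defining identity <Ax, y> = <x, A^* y> gives (Ax)^T y = x^T (A^*) y, i.e. x^T A^T y = x^T (A^*) y. Since this holds for all x, y, we must have A^* = A^T. Therefore
A^* =
[[-2, -2, 0],
 [0, 1, 2],
 [0, 0, 2]].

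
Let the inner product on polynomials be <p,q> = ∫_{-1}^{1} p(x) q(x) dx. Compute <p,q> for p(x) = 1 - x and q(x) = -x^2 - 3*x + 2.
<p,q> = 16/3

Expand the product: p(x)·q(x) = x^3 + 2*x^2 - 5*x + 2.
∫_{-1}^{1} of each monomial x^k gives [2/(k+1) if k even, 0 if k odd]. Integrating term-by-term (or equivalently evaluating the antiderivative F(x) = x^4/4 + 2*x^3/3 - 5*x^2/2 + 2*x at the endpoints):
  F(1) − F(−1) = 5/12 − (-59/12) = 16/3.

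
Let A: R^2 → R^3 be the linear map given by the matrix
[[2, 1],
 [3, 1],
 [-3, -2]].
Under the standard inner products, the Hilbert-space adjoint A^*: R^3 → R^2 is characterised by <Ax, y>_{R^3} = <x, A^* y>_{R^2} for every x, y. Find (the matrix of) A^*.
A^* = A^T =
[[2, 3, -3],
 [1, 1, -2]]

For real matrices with standard dot products, the defining identity <Ax, y> = <x, A^* y> gives (Ax)^T y = x^T (A^*) y, i.e. x^T A^T y = x^T (A^*) y. Since this holds for all x, y, we must have A^* = A^T. Therefore
A^* =
[[2, 3, -3],
 [1, 1, -2]].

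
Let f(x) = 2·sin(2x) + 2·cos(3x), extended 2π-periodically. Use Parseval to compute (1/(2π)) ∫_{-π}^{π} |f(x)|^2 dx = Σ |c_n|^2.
Σ |c_n|^2 = 4

Expand |f|^2 and use orthogonality of {sin(nx), cos(mx)} on [-π, π]:
  ∫_{-π}^{π} sin(nx)^2 dx = π, ∫ cos(mx)^2 dx = π, and cross terms integrate to 0.
So ∫_{-π}^{π} f(x)^2 dx = 2^2 · π + 2^2 · π = (4 + 4)π.
Divide by 2π: (4 + 4)/2 = 4.
By Parseval, this equals Σ |c_n|^2.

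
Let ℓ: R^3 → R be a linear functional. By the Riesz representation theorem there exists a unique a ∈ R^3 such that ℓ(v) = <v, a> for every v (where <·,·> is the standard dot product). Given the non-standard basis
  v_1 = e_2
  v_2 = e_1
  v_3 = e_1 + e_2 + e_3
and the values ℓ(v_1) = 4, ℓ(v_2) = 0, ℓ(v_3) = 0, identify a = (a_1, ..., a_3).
a = (0, 4, -4)

Write a = (a_1, ..., a_3) in the standard basis. For each basis vector v_i, ℓ(v_i) = <v_i, a> is a linear equation in the a_j's. Collect the n equations into a matrix system V a = ℓ, where row i of V is v_i (expressed in the standard basis). Since V is invertible (lower-triangular with 1s on the diagonal, up to permutation), solve by back-substitution:
  V =
[[0, 1, 0],
 [1, 0, 0],
 [1, 1, 1]]
  V a = (4, 0, 0)
Solving gives a = (0, 4, -4).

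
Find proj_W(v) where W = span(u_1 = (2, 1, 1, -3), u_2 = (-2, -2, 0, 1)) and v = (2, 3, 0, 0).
proj_W(v) = (20/9, 49/18, -1/2, -1/9)

Set up U = [u_1 | ... | u_2] ∈ R^(4×2). The projector onto W = col(U) is P = U (U^T U)^(-1) U^T.
Compute U^T U =
  [15, -9]
  [-9, 9],
and U^T v = (7, -10).
Solve U^T U · c = U^T v for the coefficients: c = (-1/2, -29/18). The projection is proj_W(v) = U c.
Check: (v - proj_W(v)) · u_1 = 0  (should be 0).
Check: (v - proj_W(v)) · u_2 = 0  (should be 0).
Result: proj_W(v) = (20/9, 49/18, -1/2, -1/9).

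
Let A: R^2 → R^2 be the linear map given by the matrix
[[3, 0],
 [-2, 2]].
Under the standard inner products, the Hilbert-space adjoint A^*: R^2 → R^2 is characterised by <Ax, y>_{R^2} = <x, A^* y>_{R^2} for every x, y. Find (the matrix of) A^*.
A^* = A^T =
[[3, -2],
 [0, 2]]

For real matrices with standard dot products, the defining identity <Ax, y> = <x, A^* y> gives (Ax)^T y = x^T (A^*) y, i.e. x^T A^T y = x^T (A^*) y. Since this holds for all x, y, we must have A^* = A^T. Therefore
A^* =
[[3, -2],
 [0, 2]].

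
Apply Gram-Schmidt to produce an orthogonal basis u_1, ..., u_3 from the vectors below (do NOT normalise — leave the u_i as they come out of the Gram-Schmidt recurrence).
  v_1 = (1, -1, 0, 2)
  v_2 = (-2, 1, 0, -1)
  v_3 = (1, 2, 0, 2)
Orthogonal basis:
  u_1 = (1, -1, 0, 2)
  u_2 = (-7/6, 1/6, 0, 2/3)
  u_3 = (9/11, 27/11, 0, 9/11)

Apply the Gram-Schmidt recurrence
  u_1 = v_1
  u_i = v_i − Σ_{j<i} ((v_i · u_j) / (u_j · u_j)) · u_j.

Step by step this gives:
  u_1 = (1, -1, 0, 2)
  u_2 = (-7/6, 1/6, 0, 2/3)
  u_3 = (9/11, 27/11, 0, 9/11)

Orthogonality check:
  u_2 · u_1 = 0 (should be 0)
  u_3 · u_1 = 0 (should be 0)
  u_3 · u_2 = 0 (should be 0)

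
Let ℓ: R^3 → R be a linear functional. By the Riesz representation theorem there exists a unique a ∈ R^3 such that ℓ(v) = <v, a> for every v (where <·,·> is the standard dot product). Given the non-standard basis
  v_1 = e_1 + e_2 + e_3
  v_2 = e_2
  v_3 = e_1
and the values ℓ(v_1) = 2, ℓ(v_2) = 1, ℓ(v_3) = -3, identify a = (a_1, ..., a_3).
a = (-3, 1, 4)

Write a = (a_1, ..., a_3) in the standard basis. For each basis vector v_i, ℓ(v_i) = <v_i, a> is a linear equation in the a_j's. Collect the n equations into a matrix system V a = ℓ, where row i of V is v_i (expressed in the standard basis). Since V is invertible (lower-triangular with 1s on the diagonal, up to permutation), solve by back-substitution:
  V =
[[1, 1, 1],
 [0, 1, 0],
 [1, 0, 0]]
  V a = (2, 1, -3)
Solving gives a = (-3, 1, 4).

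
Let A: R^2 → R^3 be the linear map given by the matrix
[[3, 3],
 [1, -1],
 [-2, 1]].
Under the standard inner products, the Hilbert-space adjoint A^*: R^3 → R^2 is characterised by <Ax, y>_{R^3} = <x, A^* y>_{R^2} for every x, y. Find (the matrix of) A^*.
A^* = A^T =
[[3, 1, -2],
 [3, -1, 1]]

For real matrices with standard dot products, the defining identity <Ax, y> = <x, A^* y> gives (Ax)^T y = x^T (A^*) y, i.e. x^T A^T y = x^T (A^*) y. Since this holds for all x, y, we must have A^* = A^T. Therefore
A^* =
[[3, 1, -2],
 [3, -1, 1]].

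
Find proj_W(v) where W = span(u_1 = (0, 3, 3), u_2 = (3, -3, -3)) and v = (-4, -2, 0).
proj_W(v) = (-4, -1, -1)

Set up U = [u_1 | ... | u_2] ∈ R^(3×2). The projector onto W = col(U) is P = U (U^T U)^(-1) U^T.
Compute U^T U =
  [18, -18]
  [-18, 27],
and U^T v = (-6, -6).
Solve U^T U · c = U^T v for the coefficients: c = (-5/3, -4/3). The projection is proj_W(v) = U c.
Check: (v - proj_W(v)) · u_1 = 0  (should be 0).
Check: (v - proj_W(v)) · u_2 = 0  (should be 0).
Result: proj_W(v) = (-4, -1, -1).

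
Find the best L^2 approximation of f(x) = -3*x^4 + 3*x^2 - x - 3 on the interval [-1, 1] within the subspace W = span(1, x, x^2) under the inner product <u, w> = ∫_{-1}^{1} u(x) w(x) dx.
g(x) = 3*x^2/7 - x - 96/35

The best approximation g ∈ W is the orthogonal projection of f onto W. Writing g = a_0 + a_1 x + a_2 x^2, the coefficients solve the normal equations G · a = b where
  G_{ij} = <φ_i, φ_j> and b_i = <f, φ_i>, with φ_0 = 1, φ_1 = x, φ_2 = x^2.
G =
  [2, 0, 2/3]
  [0, 2/3, 0]
  [2/3, 0, 2/5],
b = (-26/5, -2/3, -58/35).
Solving gives a_0 = -96/35, a_1 = -1, a_2 = 3/7, so
  g(x) = 3*x^2/7 - x - 96/35.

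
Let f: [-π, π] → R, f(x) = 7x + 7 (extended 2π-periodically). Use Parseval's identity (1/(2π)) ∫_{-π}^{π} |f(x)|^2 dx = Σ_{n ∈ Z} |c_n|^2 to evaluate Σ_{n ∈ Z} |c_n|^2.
Σ |c_n|^2 = 49π^2/3 + 49

Expand and integrate term by term over [-π, π]:
  ∫ (7x)^2 dx = 49·(2π^3/3); ∫ 2·7·(7)·x dx = 0 (odd integrand); ∫ 7^2 dx = 49·2π.
So (1/(2π)) ∫_{-π}^{π} (7x + 7)^2 dx = 49π^2/3 + 49 = 49π^2/3 + 49.
Parseval ⇒ Σ |c_n|^2 = 49π^2/3 + 49.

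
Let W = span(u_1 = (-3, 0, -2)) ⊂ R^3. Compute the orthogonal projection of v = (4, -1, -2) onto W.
proj_W(v) = (24/13, 0, 16/13)

Set up U = [u_1 | ... | u_1] ∈ R^(3×1). The projector onto W = col(U) is P = U (U^T U)^(-1) U^T.
Compute U^T U =
  [13],
and U^T v = (-8).
Solve U^T U · c = U^T v for the coefficients: c = (-8/13). The projection is proj_W(v) = U c.
Check: (v - proj_W(v)) · u_1 = 0  (should be 0).
Result: proj_W(v) = (24/13, 0, 16/13).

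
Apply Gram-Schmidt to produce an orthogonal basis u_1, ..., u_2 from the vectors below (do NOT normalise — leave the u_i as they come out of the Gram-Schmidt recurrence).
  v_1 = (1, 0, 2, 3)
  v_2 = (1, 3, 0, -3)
Orthogonal basis:
  u_1 = (1, 0, 2, 3)
  u_2 = (11/7, 3, 8/7, -9/7)

Apply the Gram-Schmidt recurrence
  u_1 = v_1
  u_i = v_i − Σ_{j<i} ((v_i · u_j) / (u_j · u_j)) · u_j.

Step by step this gives:
  u_1 = (1, 0, 2, 3)
  u_2 = (11/7, 3, 8/7, -9/7)

Orthogonality check:
  u_2 · u_1 = 0 (should be 0)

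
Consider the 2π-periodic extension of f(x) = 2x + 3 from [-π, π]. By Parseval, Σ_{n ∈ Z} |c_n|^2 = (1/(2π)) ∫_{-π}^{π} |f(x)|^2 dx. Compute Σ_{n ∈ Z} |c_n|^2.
Σ |c_n|^2 = 4π^2/3 + 9

Expand and integrate term by term over [-π, π]:
  ∫ (2x)^2 dx = 4·(2π^3/3); ∫ 2·2·(3)·x dx = 0 (odd integrand); ∫ 3^2 dx = 9·2π.
So (1/(2π)) ∫_{-π}^{π} (2x + 3)^2 dx = 4π^2/3 + 9 = 4π^2/3 + 9.
Parseval ⇒ Σ |c_n|^2 = 4π^2/3 + 9.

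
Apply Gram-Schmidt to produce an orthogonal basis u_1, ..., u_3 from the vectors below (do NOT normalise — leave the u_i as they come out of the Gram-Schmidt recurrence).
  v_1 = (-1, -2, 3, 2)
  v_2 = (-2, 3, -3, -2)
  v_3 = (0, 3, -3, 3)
Orthogonal basis:
  u_1 = (-1, -2, 3, 2)
  u_2 = (-53/18, 10/9, -1/6, -1/9)
  u_3 = (96/179, 288/179, -258/179, 723/179)

Apply the Gram-Schmidt recurrence
  u_1 = v_1
  u_i = v_i − Σ_{j<i} ((v_i · u_j) / (u_j · u_j)) · u_j.

Step by step this gives:
  u_1 = (-1, -2, 3, 2)
  u_2 = (-53/18, 10/9, -1/6, -1/9)
  u_3 = (96/179, 288/179, -258/179, 723/179)

Orthogonality check:
  u_2 · u_1 = 0 (should be 0)
  u_3 · u_1 = 0 (should be 0)
  u_3 · u_2 = 0 (should be 0)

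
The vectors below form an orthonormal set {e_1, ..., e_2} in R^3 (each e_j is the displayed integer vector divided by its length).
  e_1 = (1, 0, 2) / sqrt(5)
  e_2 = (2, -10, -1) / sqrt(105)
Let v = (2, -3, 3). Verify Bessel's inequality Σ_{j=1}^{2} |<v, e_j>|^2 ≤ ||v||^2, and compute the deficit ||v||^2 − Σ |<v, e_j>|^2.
Σ |<v, e_j>|^2 = 461/21; ||v||^2 = 22; deficit = 1/21

Write each e_j = u_j / sqrt(<u_j, u_j>) where u_j is the displayed integer vector. Then <v, e_j> = <v, u_j> / sqrt(<u_j, u_j>), so |<v, e_j>|^2 = <v, u_j>^2 / <u_j, u_j>.
Coefficients: <v, e_1> = 8/sqrt(5), <v, e_2> = 31/sqrt(105).
Square and sum: Σ |<v, e_j>|^2 = 461/21.
Compute ||v||^2 = v·v = 22.
Deficit = 22 − 461/21 = 1/21 ≥ 0, confirming Bessel's inequality. (The deficit equals ||v − Σ <v,e_j> e_j||^2, the squared distance from v to span{e_j}.)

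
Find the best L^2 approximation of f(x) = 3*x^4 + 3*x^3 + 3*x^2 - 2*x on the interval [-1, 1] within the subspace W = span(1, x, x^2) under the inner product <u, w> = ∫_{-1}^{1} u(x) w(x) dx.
g(x) = 39*x^2/7 - x/5 - 9/35

The best approximation g ∈ W is the orthogonal projection of f onto W. Writing g = a_0 + a_1 x + a_2 x^2, the coefficients solve the normal equations G · a = b where
  G_{ij} = <φ_i, φ_j> and b_i = <f, φ_i>, with φ_0 = 1, φ_1 = x, φ_2 = x^2.
G =
  [2, 0, 2/3]
  [0, 2/3, 0]
  [2/3, 0, 2/5],
b = (16/5, -2/15, 72/35).
Solving gives a_0 = -9/35, a_1 = -1/5, a_2 = 39/7, so
  g(x) = 39*x^2/7 - x/5 - 9/35.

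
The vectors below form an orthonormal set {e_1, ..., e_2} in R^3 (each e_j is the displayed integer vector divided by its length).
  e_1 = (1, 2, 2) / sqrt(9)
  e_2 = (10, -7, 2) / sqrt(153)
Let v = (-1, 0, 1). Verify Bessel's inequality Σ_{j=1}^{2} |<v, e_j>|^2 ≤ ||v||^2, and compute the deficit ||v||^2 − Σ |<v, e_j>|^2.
Σ |<v, e_j>|^2 = 9/17; ||v||^2 = 2; deficit = 25/17

Write each e_j = u_j / sqrt(<u_j, u_j>) where u_j is the displayed integer vector. Then <v, e_j> = <v, u_j> / sqrt(<u_j, u_j>), so |<v, e_j>|^2 = <v, u_j>^2 / <u_j, u_j>.
Coefficients: <v, e_1> = 1/sqrt(9), <v, e_2> = -8/sqrt(153).
Square and sum: Σ |<v, e_j>|^2 = 9/17.
Compute ||v||^2 = v·v = 2.
Deficit = 2 − 9/17 = 25/17 ≥ 0, confirming Bessel's inequality. (The deficit equals ||v − Σ <v,e_j> e_j||^2, the squared distance from v to span{e_j}.)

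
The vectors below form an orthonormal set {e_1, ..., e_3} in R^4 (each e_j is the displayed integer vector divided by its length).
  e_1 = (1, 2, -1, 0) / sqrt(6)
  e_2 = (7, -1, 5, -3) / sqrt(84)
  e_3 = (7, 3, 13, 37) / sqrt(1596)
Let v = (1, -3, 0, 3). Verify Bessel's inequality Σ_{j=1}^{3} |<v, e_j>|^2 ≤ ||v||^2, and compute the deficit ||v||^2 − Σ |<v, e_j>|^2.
Σ |<v, e_j>|^2 = 1325/114; ||v||^2 = 19; deficit = 841/114

Write each e_j = u_j / sqrt(<u_j, u_j>) where u_j is the displayed integer vector. Then <v, e_j> = <v, u_j> / sqrt(<u_j, u_j>), so |<v, e_j>|^2 = <v, u_j>^2 / <u_j, u_j>.
Coefficients: <v, e_1> = -5/sqrt(6), <v, e_2> = 1/sqrt(84), <v, e_3> = 109/sqrt(1596).
Square and sum: Σ |<v, e_j>|^2 = 1325/114.
Compute ||v||^2 = v·v = 19.
Deficit = 19 − 1325/114 = 841/114 ≥ 0, confirming Bessel's inequality. (The deficit equals ||v − Σ <v,e_j> e_j||^2, the squared distance from v to span{e_j}.)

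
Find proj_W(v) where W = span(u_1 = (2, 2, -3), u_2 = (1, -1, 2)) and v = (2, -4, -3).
proj_W(v) = (15/11, 5/11, -5/11)

Set up U = [u_1 | ... | u_2] ∈ R^(3×2). The projector onto W = col(U) is P = U (U^T U)^(-1) U^T.
Compute U^T U =
  [17, -6]
  [-6, 6],
and U^T v = (5, 0).
Solve U^T U · c = U^T v for the coefficients: c = (5/11, 5/11). The projection is proj_W(v) = U c.
Check: (v - proj_W(v)) · u_1 = 0  (should be 0).
Check: (v - proj_W(v)) · u_2 = 0  (should be 0).
Result: proj_W(v) = (15/11, 5/11, -5/11).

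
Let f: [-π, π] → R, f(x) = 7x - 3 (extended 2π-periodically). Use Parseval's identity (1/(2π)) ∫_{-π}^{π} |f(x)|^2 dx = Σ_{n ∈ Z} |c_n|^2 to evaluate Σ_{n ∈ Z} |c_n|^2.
Σ |c_n|^2 = 49π^2/3 + 9

Expand and integrate term by term over [-π, π]:
  ∫ (7x)^2 dx = 49·(2π^3/3); ∫ 2·7·(-3)·x dx = 0 (odd integrand); ∫ (-3)^2 dx = 9·2π.
So (1/(2π)) ∫_{-π}^{π} (7x - 3)^2 dx = 49π^2/3 + 9 = 49π^2/3 + 9.
Parseval ⇒ Σ |c_n|^2 = 49π^2/3 + 9.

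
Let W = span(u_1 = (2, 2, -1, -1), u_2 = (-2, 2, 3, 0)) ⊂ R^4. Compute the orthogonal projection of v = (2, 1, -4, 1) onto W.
proj_W(v) = (64/23, -4/161, -450/161, -111/161)

Set up U = [u_1 | ... | u_2] ∈ R^(4×2). The projector onto W = col(U) is P = U (U^T U)^(-1) U^T.
Compute U^T U =
  [10, -3]
  [-3, 17],
and U^T v = (9, -14).
Solve U^T U · c = U^T v for the coefficients: c = (111/161, -113/161). The projection is proj_W(v) = U c.
Check: (v - proj_W(v)) · u_1 = 0  (should be 0).
Check: (v - proj_W(v)) · u_2 = 0  (should be 0).
Result: proj_W(v) = (64/23, -4/161, -450/161, -111/161).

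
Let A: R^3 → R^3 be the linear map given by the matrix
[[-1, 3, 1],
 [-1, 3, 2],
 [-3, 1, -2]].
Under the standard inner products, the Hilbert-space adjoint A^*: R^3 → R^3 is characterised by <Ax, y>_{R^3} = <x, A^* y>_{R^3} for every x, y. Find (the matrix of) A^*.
A^* = A^T =
[[-1, -1, -3],
 [3, 3, 1],
 [1, 2, -2]]

For real matrices with standard dot products, the defining identity <Ax, y> = <x, A^* y> gives (Ax)^T y = x^T (A^*) y, i.e. x^T A^T y = x^T (A^*) y. Since this holds for all x, y, we must have A^* = A^T. Therefore
A^* =
[[-1, -1, -3],
 [3, 3, 1],
 [1, 2, -2]].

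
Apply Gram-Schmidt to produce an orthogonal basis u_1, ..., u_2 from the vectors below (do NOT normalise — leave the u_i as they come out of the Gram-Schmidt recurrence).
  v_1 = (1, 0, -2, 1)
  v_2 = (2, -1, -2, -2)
Orthogonal basis:
  u_1 = (1, 0, -2, 1)
  u_2 = (4/3, -1, -2/3, -8/3)

Apply the Gram-Schmidt recurrence
  u_1 = v_1
  u_i = v_i − Σ_{j<i} ((v_i · u_j) / (u_j · u_j)) · u_j.

Step by step this gives:
  u_1 = (1, 0, -2, 1)
  u_2 = (4/3, -1, -2/3, -8/3)

Orthogonality check:
  u_2 · u_1 = 0 (should be 0)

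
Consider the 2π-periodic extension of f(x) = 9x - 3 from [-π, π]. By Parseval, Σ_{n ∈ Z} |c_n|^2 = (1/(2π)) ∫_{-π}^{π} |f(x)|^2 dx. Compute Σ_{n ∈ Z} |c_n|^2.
Σ |c_n|^2 = 27π^2 + 9

Expand and integrate term by term over [-π, π]:
  ∫ (9x)^2 dx = 81·(2π^3/3); ∫ 2·9·(-3)·x dx = 0 (odd integrand); ∫ (-3)^2 dx = 9·2π.
So (1/(2π)) ∫_{-π}^{π} (9x - 3)^2 dx = 81π^2/3 + 9 = 27π^2 + 9.
Parseval ⇒ Σ |c_n|^2 = 27π^2 + 9.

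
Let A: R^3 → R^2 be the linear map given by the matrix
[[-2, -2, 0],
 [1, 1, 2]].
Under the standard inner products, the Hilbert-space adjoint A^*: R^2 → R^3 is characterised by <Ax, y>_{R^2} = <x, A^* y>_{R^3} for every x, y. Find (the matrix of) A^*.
A^* = A^T =
[[-2, 1],
 [-2, 1],
 [0, 2]]

For real matrices with standard dot products, the defining identity <Ax, y> = <x, A^* y> gives (Ax)^T y = x^T (A^*) y, i.e. x^T A^T y = x^T (A^*) y. Since this holds for all x, y, we must have A^* = A^T. Therefore
A^* =
[[-2, 1],
 [-2, 1],
 [0, 2]].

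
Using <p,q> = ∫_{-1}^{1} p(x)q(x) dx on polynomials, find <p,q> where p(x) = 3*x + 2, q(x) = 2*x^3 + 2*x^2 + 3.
<p,q> = 256/15

Expand the product: p(x)·q(x) = 6*x^4 + 10*x^3 + 4*x^2 + 9*x + 6.
∫_{-1}^{1} of each monomial x^k gives [2/(k+1) if k even, 0 if k odd]. Integrating term-by-term (or equivalently evaluating the antiderivative F(x) = 6*x^5/5 + 5*x^4/2 + 4*x^3/3 + 9*x^2/2 + 6*x at the endpoints):
  F(1) − F(−1) = 233/15 − (-23/15) = 256/15.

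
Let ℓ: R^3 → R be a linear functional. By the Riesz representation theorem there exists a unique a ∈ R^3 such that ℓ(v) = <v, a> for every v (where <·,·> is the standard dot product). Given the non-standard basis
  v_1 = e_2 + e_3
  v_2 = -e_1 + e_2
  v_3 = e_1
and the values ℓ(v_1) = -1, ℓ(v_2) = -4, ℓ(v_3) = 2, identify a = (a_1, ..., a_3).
a = (2, -2, 1)

Write a = (a_1, ..., a_3) in the standard basis. For each basis vector v_i, ℓ(v_i) = <v_i, a> is a linear equation in the a_j's. Collect the n equations into a matrix system V a = ℓ, where row i of V is v_i (expressed in the standard basis). Since V is invertible (lower-triangular with 1s on the diagonal, up to permutation), solve by back-substitution:
  V =
[[0, 1, 1],
 [-1, 1, 0],
 [1, 0, 0]]
  V a = (-1, -4, 2)
Solving gives a = (2, -2, 1).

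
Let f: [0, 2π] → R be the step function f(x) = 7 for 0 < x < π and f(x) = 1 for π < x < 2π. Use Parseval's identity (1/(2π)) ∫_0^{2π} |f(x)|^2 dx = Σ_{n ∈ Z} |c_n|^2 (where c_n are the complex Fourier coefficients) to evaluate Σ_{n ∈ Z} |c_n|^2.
Σ |c_n|^2 = 25

Parseval equates the L^2 energy of f (normalised by 1/(2π)) with the ℓ^2 sum of its Fourier coefficients: (1/(2π)) ∫_0^{2π} |f|^2 = Σ |c_n|^2.
Compute the left side: (1/(2π)) [∫_0^π 7^2 dx + ∫_π^{2π} 1^2 dx] = (1/(2π)) · (49π + 1π) = (49 + 1)/2 = 25.
So Σ_{n ∈ Z} |c_n|^2 = 25.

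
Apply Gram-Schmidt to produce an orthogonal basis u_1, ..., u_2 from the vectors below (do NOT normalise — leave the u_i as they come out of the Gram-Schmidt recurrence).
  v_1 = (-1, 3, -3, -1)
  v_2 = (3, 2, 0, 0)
Orthogonal basis:
  u_1 = (-1, 3, -3, -1)
  u_2 = (63/20, 31/20, 9/20, 3/20)

Apply the Gram-Schmidt recurrence
  u_1 = v_1
  u_i = v_i − Σ_{j<i} ((v_i · u_j) / (u_j · u_j)) · u_j.

Step by step this gives:
  u_1 = (-1, 3, -3, -1)
  u_2 = (63/20, 31/20, 9/20, 3/20)

Orthogonality check:
  u_2 · u_1 = 0 (should be 0)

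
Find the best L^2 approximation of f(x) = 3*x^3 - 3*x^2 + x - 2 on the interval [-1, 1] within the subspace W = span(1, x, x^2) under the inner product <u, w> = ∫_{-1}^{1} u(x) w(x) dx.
g(x) = -3*x^2 + 14*x/5 - 2

The best approximation g ∈ W is the orthogonal projection of f onto W. Writing g = a_0 + a_1 x + a_2 x^2, the coefficients solve the normal equations G · a = b where
  G_{ij} = <φ_i, φ_j> and b_i = <f, φ_i>, with φ_0 = 1, φ_1 = x, φ_2 = x^2.
G =
  [2, 0, 2/3]
  [0, 2/3, 0]
  [2/3, 0, 2/5],
b = (-6, 28/15, -38/15).
Solving gives a_0 = -2, a_1 = 14/5, a_2 = -3, so
  g(x) = -3*x^2 + 14*x/5 - 2.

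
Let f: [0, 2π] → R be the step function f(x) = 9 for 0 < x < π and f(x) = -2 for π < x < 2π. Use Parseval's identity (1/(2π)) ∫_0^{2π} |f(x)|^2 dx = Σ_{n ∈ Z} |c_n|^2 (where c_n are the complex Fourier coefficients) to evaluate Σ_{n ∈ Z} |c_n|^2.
Σ |c_n|^2 = 85/2

Parseval equates the L^2 energy of f (normalised by 1/(2π)) with the ℓ^2 sum of its Fourier coefficients: (1/(2π)) ∫_0^{2π} |f|^2 = Σ |c_n|^2.
Compute the left side: (1/(2π)) [∫_0^π 9^2 dx + ∫_π^{2π} (-2)^2 dx] = (1/(2π)) · (81π + 4π) = (81 + 4)/2 = 85/2.
So Σ_{n ∈ Z} |c_n|^2 = 85/2.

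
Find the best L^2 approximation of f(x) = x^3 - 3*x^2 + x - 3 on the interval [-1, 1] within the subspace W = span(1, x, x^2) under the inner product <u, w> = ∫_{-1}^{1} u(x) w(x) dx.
g(x) = -3*x^2 + 8*x/5 - 3

The best approximation g ∈ W is the orthogonal projection of f onto W. Writing g = a_0 + a_1 x + a_2 x^2, the coefficients solve the normal equations G · a = b where
  G_{ij} = <φ_i, φ_j> and b_i = <f, φ_i>, with φ_0 = 1, φ_1 = x, φ_2 = x^2.
G =
  [2, 0, 2/3]
  [0, 2/3, 0]
  [2/3, 0, 2/5],
b = (-8, 16/15, -16/5).
Solving gives a_0 = -3, a_1 = 8/5, a_2 = -3, so
  g(x) = -3*x^2 + 8*x/5 - 3.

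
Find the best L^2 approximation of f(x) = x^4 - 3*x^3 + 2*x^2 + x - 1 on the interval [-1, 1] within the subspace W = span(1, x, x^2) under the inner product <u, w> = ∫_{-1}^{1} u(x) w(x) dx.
g(x) = 20*x^2/7 - 4*x/5 - 38/35

The best approximation g ∈ W is the orthogonal projection of f onto W. Writing g = a_0 + a_1 x + a_2 x^2, the coefficients solve the normal equations G · a = b where
  G_{ij} = <φ_i, φ_j> and b_i = <f, φ_i>, with φ_0 = 1, φ_1 = x, φ_2 = x^2.
G =
  [2, 0, 2/3]
  [0, 2/3, 0]
  [2/3, 0, 2/5],
b = (-4/15, -8/15, 44/105).
Solving gives a_0 = -38/35, a_1 = -4/5, a_2 = 20/7, so
  g(x) = 20*x^2/7 - 4*x/5 - 38/35.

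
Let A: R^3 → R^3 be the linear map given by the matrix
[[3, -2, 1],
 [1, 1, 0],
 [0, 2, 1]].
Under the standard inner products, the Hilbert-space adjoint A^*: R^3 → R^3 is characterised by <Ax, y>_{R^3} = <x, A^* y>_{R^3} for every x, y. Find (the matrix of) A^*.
A^* = A^T =
[[3, 1, 0],
 [-2, 1, 2],
 [1, 0, 1]]

For real matrices with standard dot products, the defining identity <Ax, y> = <x, A^* y> gives (Ax)^T y = x^T (A^*) y, i.e. x^T A^T y = x^T (A^*) y. Since this holds for all x, y, we must have A^* = A^T. Therefore
A^* =
[[3, 1, 0],
 [-2, 1, 2],
 [1, 0, 1]].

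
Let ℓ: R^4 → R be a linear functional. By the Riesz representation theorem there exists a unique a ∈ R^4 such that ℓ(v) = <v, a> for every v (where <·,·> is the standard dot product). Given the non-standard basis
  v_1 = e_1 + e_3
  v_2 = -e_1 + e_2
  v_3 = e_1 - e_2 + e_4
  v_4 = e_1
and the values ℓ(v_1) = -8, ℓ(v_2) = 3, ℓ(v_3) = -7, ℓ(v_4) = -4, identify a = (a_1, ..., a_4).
a = (-4, -1, -4, -4)

Write a = (a_1, ..., a_4) in the standard basis. For each basis vector v_i, ℓ(v_i) = <v_i, a> is a linear equation in the a_j's. Collect the n equations into a matrix system V a = ℓ, where row i of V is v_i (expressed in the standard basis). Since V is invertible (lower-triangular with 1s on the diagonal, up to permutation), solve by back-substitution:
  V =
[[1, 0, 1, 0],
 [-1, 1, 0, 0],
 [1, -1, 0, 1],
 [1, 0, 0, 0]]
  V a = (-8, 3, -7, -4)
Solving gives a = (-4, -1, -4, -4).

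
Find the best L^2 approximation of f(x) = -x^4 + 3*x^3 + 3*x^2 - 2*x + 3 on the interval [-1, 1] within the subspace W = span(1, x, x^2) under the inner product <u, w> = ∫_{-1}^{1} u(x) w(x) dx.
g(x) = 15*x^2/7 - x/5 + 108/35

The best approximation g ∈ W is the orthogonal projection of f onto W. Writing g = a_0 + a_1 x + a_2 x^2, the coefficients solve the normal equations G · a = b where
  G_{ij} = <φ_i, φ_j> and b_i = <f, φ_i>, with φ_0 = 1, φ_1 = x, φ_2 = x^2.
G =
  [2, 0, 2/3]
  [0, 2/3, 0]
  [2/3, 0, 2/5],
b = (38/5, -2/15, 102/35).
Solving gives a_0 = 108/35, a_1 = -1/5, a_2 = 15/7, so
  g(x) = 15*x^2/7 - x/5 + 108/35.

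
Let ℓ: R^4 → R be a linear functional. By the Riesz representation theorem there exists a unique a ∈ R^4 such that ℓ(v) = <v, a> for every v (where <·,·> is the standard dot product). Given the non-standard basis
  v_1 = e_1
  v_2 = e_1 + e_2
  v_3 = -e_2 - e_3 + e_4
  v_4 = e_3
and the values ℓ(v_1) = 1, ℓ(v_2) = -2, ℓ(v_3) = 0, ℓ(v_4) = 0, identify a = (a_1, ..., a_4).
a = (1, -3, 0, -3)

Write a = (a_1, ..., a_4) in the standard basis. For each basis vector v_i, ℓ(v_i) = <v_i, a> is a linear equation in the a_j's. Collect the n equations into a matrix system V a = ℓ, where row i of V is v_i (expressed in the standard basis). Since V is invertible (lower-triangular with 1s on the diagonal, up to permutation), solve by back-substitution:
  V =
[[1, 0, 0, 0],
 [1, 1, 0, 0],
 [0, -1, -1, 1],
 [0, 0, 1, 0]]
  V a = (1, -2, 0, 0)
Solving gives a = (1, -3, 0, -3).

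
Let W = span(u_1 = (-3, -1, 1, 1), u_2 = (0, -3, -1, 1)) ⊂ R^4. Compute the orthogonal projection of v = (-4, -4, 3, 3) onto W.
proj_W(v) = (-206/41, -440/123, 128/123, 284/123)

Set up U = [u_1 | ... | u_2] ∈ R^(4×2). The projector onto W = col(U) is P = U (U^T U)^(-1) U^T.
Compute U^T U =
  [12, 3]
  [3, 11],
and U^T v = (22, 12).
Solve U^T U · c = U^T v for the coefficients: c = (206/123, 26/41). The projection is proj_W(v) = U c.
Check: (v - proj_W(v)) · u_1 = 0  (should be 0).
Check: (v - proj_W(v)) · u_2 = 0  (should be 0).
Result: proj_W(v) = (-206/41, -440/123, 128/123, 284/123).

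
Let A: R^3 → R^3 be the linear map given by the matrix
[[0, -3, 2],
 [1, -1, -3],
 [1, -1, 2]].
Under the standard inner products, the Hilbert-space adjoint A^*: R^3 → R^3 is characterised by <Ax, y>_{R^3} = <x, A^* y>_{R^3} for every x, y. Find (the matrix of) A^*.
A^* = A^T =
[[0, 1, 1],
 [-3, -1, -1],
 [2, -3, 2]]

For real matrices with standard dot products, the defining identity <Ax, y> = <x, A^* y> gives (Ax)^T y = x^T (A^*) y, i.e. x^T A^T y = x^T (A^*) y. Since this holds for all x, y, we must have A^* = A^T. Therefore
A^* =
[[0, 1, 1],
 [-3, -1, -1],
 [2, -3, 2]].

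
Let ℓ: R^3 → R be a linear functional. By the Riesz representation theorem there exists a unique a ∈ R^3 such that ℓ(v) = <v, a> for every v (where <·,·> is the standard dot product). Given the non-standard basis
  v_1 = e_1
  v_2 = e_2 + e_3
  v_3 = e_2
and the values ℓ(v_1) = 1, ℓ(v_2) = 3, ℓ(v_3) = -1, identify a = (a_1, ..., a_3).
a = (1, -1, 4)

Write a = (a_1, ..., a_3) in the standard basis. For each basis vector v_i, ℓ(v_i) = <v_i, a> is a linear equation in the a_j's. Collect the n equations into a matrix system V a = ℓ, where row i of V is v_i (expressed in the standard basis). Since V is invertible (lower-triangular with 1s on the diagonal, up to permutation), solve by back-substitution:
  V =
[[1, 0, 0],
 [0, 1, 1],
 [0, 1, 0]]
  V a = (1, 3, -1)
Solving gives a = (1, -1, 4).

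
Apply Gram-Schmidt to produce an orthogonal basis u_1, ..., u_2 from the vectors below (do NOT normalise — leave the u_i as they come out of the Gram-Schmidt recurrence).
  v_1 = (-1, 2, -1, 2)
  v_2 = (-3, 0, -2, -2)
Orthogonal basis:
  u_1 = (-1, 2, -1, 2)
  u_2 = (-29/10, -1/5, -19/10, -11/5)

Apply the Gram-Schmidt recurrence
  u_1 = v_1
  u_i = v_i − Σ_{j<i} ((v_i · u_j) / (u_j · u_j)) · u_j.

Step by step this gives:
  u_1 = (-1, 2, -1, 2)
  u_2 = (-29/10, -1/5, -19/10, -11/5)

Orthogonality check:
  u_2 · u_1 = 0 (should be 0)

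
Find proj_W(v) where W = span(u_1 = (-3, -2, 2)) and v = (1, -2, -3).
proj_W(v) = (15/17, 10/17, -10/17)

Set up U = [u_1 | ... | u_1] ∈ R^(3×1). The projector onto W = col(U) is P = U (U^T U)^(-1) U^T.
Compute U^T U =
  [17],
and U^T v = (-5).
Solve U^T U · c = U^T v for the coefficients: c = (-5/17). The projection is proj_W(v) = U c.
Check: (v - proj_W(v)) · u_1 = 0  (should be 0).
Result: proj_W(v) = (15/17, 10/17, -10/17).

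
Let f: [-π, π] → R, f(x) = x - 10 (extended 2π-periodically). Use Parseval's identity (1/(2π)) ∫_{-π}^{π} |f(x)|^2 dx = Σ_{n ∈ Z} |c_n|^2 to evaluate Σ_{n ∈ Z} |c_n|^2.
Σ |c_n|^2 = π^2/3 + 100

Expand and integrate term by term over [-π, π]:
  ∫ (x)^2 dx = 1·(2π^3/3); ∫ 2·1·(-10)·x dx = 0 (odd integrand); ∫ (-10)^2 dx = 100·2π.
So (1/(2π)) ∫_{-π}^{π} (x - 10)^2 dx = 1π^2/3 + 100 = π^2/3 + 100.
Parseval ⇒ Σ |c_n|^2 = π^2/3 + 100.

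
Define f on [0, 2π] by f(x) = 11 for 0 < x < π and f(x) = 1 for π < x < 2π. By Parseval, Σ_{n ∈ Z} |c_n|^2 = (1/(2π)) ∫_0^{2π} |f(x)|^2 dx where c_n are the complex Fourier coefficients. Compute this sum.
Σ |c_n|^2 = 61

Parseval equates the L^2 energy of f (normalised by 1/(2π)) with the ℓ^2 sum of its Fourier coefficients: (1/(2π)) ∫_0^{2π} |f|^2 = Σ |c_n|^2.
Compute the left side: (1/(2π)) [∫_0^π 11^2 dx + ∫_π^{2π} 1^2 dx] = (1/(2π)) · (121π + 1π) = (121 + 1)/2 = 61.
So Σ_{n ∈ Z} |c_n|^2 = 61.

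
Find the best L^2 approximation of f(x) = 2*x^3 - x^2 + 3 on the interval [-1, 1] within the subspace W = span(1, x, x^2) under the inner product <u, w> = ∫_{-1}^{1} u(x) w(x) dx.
g(x) = -x^2 + 6*x/5 + 3

The best approximation g ∈ W is the orthogonal projection of f onto W. Writing g = a_0 + a_1 x + a_2 x^2, the coefficients solve the normal equations G · a = b where
  G_{ij} = <φ_i, φ_j> and b_i = <f, φ_i>, with φ_0 = 1, φ_1 = x, φ_2 = x^2.
G =
  [2, 0, 2/3]
  [0, 2/3, 0]
  [2/3, 0, 2/5],
b = (16/3, 4/5, 8/5).
Solving gives a_0 = 3, a_1 = 6/5, a_2 = -1, so
  g(x) = -x^2 + 6*x/5 + 3.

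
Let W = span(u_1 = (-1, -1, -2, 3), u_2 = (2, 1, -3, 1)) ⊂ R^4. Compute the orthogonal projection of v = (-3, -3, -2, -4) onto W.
proj_W(v) = (-22/21, -5/9, 85/63, -19/63)

Set up U = [u_1 | ... | u_2] ∈ R^(4×2). The projector onto W = col(U) is P = U (U^T U)^(-1) U^T.
Compute U^T U =
  [15, 6]
  [6, 15],
and U^T v = (-2, -7).
Solve U^T U · c = U^T v for the coefficients: c = (4/63, -31/63). The projection is proj_W(v) = U c.
Check: (v - proj_W(v)) · u_1 = 0  (should be 0).
Check: (v - proj_W(v)) · u_2 = 0  (should be 0).
Result: proj_W(v) = (-22/21, -5/9, 85/63, -19/63).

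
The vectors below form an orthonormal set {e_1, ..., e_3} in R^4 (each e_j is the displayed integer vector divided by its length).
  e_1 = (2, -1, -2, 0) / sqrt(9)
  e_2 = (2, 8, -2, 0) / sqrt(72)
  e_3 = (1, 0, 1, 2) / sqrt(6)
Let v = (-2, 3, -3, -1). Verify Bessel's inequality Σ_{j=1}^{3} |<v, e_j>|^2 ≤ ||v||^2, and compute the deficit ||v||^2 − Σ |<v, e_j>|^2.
Σ |<v, e_j>|^2 = 53/3; ||v||^2 = 23; deficit = 16/3

Write each e_j = u_j / sqrt(<u_j, u_j>) where u_j is the displayed integer vector. Then <v, e_j> = <v, u_j> / sqrt(<u_j, u_j>), so |<v, e_j>|^2 = <v, u_j>^2 / <u_j, u_j>.
Coefficients: <v, e_1> = -1/sqrt(9), <v, e_2> = 26/sqrt(72), <v, e_3> = -7/sqrt(6).
Square and sum: Σ |<v, e_j>|^2 = 53/3.
Compute ||v||^2 = v·v = 23.
Deficit = 23 − 53/3 = 16/3 ≥ 0, confirming Bessel's inequality. (The deficit equals ||v − Σ <v,e_j> e_j||^2, the squared distance from v to span{e_j}.)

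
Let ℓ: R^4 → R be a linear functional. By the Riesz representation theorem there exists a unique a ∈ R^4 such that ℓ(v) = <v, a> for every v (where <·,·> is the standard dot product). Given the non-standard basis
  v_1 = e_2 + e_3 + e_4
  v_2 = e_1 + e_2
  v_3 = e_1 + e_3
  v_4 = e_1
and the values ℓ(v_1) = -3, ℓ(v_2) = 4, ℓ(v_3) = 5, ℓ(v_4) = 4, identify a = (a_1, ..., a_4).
a = (4, 0, 1, -4)

Write a = (a_1, ..., a_4) in the standard basis. For each basis vector v_i, ℓ(v_i) = <v_i, a> is a linear equation in the a_j's. Collect the n equations into a matrix system V a = ℓ, where row i of V is v_i (expressed in the standard basis). Since V is invertible (lower-triangular with 1s on the diagonal, up to permutation), solve by back-substitution:
  V =
[[0, 1, 1, 1],
 [1, 1, 0, 0],
 [1, 0, 1, 0],
 [1, 0, 0, 0]]
  V a = (-3, 4, 5, 4)
Solving gives a = (4, 0, 1, -4).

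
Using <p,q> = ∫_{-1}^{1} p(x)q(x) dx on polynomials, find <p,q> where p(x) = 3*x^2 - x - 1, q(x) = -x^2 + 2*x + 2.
<p,q> = -28/15

Expand the product: p(x)·q(x) = -3*x^4 + 7*x^3 + 5*x^2 - 4*x - 2.
∫_{-1}^{1} of each monomial x^k gives [2/(k+1) if k even, 0 if k odd]. Integrating term-by-term (or equivalently evaluating the antiderivative F(x) = -3*x^5/5 + 7*x^4/4 + 5*x^3/3 - 2*x^2 - 2*x at the endpoints):
  F(1) − F(−1) = -71/60 − (41/60) = -28/15.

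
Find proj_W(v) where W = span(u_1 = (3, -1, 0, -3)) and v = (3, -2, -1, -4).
proj_W(v) = (69/19, -23/19, 0, -69/19)

Set up U = [u_1 | ... | u_1] ∈ R^(4×1). The projector onto W = col(U) is P = U (U^T U)^(-1) U^T.
Compute U^T U =
  [19],
and U^T v = (23).
Solve U^T U · c = U^T v for the coefficients: c = (23/19). The projection is proj_W(v) = U c.
Check: (v - proj_W(v)) · u_1 = 0  (should be 0).
Result: proj_W(v) = (69/19, -23/19, 0, -69/19).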